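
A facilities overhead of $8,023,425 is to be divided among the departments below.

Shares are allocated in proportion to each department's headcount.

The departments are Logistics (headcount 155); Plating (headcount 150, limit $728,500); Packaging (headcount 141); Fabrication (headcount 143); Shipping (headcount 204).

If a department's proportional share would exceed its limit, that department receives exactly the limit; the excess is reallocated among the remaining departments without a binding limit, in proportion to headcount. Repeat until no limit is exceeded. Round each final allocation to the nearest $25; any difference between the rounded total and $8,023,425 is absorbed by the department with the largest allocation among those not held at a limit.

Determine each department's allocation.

Logistics: $1,758,500 · Plating: $728,500 · Packaging: $1,599,675 · Fabrication: $1,622,350 · Shipping: $2,314,400

Headcount total: 793.
Proportional shares (ignoring caps): Logistics 1,568,260.88; Plating 1,517,671.82; Packaging 1,426,611.51; Fabrication 1,446,847.13; Shipping 2,064,033.67.
Cap binds for Plating ($728,500); balance $7,294,925 reallocated over remaining headcount 643.
Redistributed shares: Logistics 1,758,496.70 → $1,758,500; Packaging 1,599,664.74 → $1,599,675; Fabrication 1,622,355.02 → $1,622,350; Shipping 2,314,408.55 → $2,314,400.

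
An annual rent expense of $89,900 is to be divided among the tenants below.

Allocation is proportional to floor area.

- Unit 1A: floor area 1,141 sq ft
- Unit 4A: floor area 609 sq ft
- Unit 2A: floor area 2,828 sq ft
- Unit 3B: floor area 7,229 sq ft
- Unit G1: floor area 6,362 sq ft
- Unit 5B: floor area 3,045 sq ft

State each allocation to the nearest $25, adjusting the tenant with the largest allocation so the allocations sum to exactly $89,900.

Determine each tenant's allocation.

Unit 1A: $4,825 · Unit 4A: $2,575 · Unit 2A: $11,975 · Unit 3B: $30,675 · Unit G1: $26,950 · Unit 5B: $12,900

Total floor area = 21,214.
Unrounded shares: Unit 1A 1,141/21,214 × $89,900 = 4,835.29; Unit 4A 609/21,214 × $89,900 = 2,580.80; Unit 2A 2,828/21,214 × $89,900 = 11,984.41; Unit 3B 7,229/21,214 × $89,900 = 30,634.82; Unit G1 6,362/21,214 × $89,900 = 26,960.68; Unit 5B 3,045/21,214 × $89,900 = 12,904.00.
At nearest $25: Unit 1A $4,825; Unit 4A $2,575; Unit 2A $11,975; Unit 3B $30,625; Unit G1 $26,950; Unit 5B $12,900. Sum = $89,850.
Difference $89,900 − $89,850 = +$50 applied to largest allocation (Unit 3B): Unit 3B becomes $30,675.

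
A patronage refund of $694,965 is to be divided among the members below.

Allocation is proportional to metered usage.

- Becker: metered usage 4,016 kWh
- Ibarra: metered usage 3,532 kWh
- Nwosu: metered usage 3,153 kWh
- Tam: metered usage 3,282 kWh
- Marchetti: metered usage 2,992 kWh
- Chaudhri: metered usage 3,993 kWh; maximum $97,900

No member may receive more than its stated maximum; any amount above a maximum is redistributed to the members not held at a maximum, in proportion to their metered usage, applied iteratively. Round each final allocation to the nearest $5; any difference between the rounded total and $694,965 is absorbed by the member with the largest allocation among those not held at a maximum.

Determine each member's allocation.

Becker: $141,255 | Ibarra: $124,230 | Nwosu: $110,900 | Tam: $115,440 | Marchetti: $105,240 | Chaudhri: $97,900

Total metered usage = 20,968.
Pro-rata shares before constraints: Becker 133,106.61; Ibarra 117,064.88; Nwosu 104,503.27; Tam 108,778.86; Marchetti 99,167.08; Chaudhri 132,344.30.
Cap binds for Chaudhri ($97,900); residual $597,065 reallocated over remaining metered usage 16,975.
Shares after redistribution: Becker 141,255.55 → $141,255; Ibarra 124,231.73 → $124,230; Nwosu 110,901.09 → $110,900; Tam 115,438.43 → $115,440; Marchetti 105,238.20 → $105,240.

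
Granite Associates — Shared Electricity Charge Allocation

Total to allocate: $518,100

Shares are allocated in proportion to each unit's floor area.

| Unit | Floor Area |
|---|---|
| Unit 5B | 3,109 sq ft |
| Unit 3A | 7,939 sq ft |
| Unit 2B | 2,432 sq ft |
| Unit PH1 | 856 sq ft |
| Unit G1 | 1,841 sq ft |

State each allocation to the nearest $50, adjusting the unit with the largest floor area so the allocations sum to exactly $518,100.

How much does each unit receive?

Combined floor area = 3,109 + 7,939 + 2,432 + 856 + 1,841 = 16,177.
Raw shares: Unit 5B 99,571.79; Unit 3A 254,261.97; Unit 2B 77,889.55; Unit PH1 27,415.07; Unit G1 58,961.62.
After rounding ($50): Unit 5B $99,550; Unit 3A $254,250; Unit 2B $77,900; Unit PH1 $27,400; Unit G1 $58,950. Sum = $518,050.
Difference $518,100 − $518,050 = +$50 applied to largest floor area (Unit 3A): Unit 3A becomes $254,300.

Unit 5B: $99,550 · Unit 3A: $254,300 · Unit 2B: $77,900 · Unit PH1: $27,400 · Unit G1: $58,950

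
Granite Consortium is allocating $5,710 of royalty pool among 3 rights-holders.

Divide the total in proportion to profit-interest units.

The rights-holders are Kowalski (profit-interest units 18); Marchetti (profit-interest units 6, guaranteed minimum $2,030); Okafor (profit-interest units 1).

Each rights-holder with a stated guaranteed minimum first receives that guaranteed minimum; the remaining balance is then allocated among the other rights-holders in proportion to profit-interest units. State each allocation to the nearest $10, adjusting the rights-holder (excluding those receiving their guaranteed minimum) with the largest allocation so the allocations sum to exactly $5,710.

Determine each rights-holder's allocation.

Kowalski: $3,490 · Marchetti: $2,030 · Okafor: $190

Fund the minimums — Marchetti $2,030. Balance $3,680.
Balance split over remaining profit-interest units 19: Kowalski 3,486.32 → $3,490; Okafor 193.68 → $190.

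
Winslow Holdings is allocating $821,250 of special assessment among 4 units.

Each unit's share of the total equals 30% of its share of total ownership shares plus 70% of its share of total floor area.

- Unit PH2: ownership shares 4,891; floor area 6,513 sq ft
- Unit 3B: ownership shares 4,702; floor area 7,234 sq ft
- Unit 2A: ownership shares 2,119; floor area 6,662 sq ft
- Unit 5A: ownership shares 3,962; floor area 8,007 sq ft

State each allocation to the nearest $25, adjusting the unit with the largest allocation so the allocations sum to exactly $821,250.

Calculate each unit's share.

Ownership shares total 15,674; floor area total 28,416.
Blended shares (30% ownership shares + 70% floor area): Unit PH2 0.2541; Unit 3B 0.2682; Unit 2A 0.2047; Unit 5A 0.2731.
Proportional shares: Unit PH2 208,642.61; Unit 3B 220,258.09; Unit 2A 168,084.73; Unit 5A 224,264.57.
At nearest $25: Unit PH2 $208,650; Unit 3B $220,250; Unit 2A $168,075; Unit 5A $224,275. Sum = $821,250.
Rounded total matches; no reconciliation needed.

Unit PH2: $208,650 | Unit 3B: $220,250 | Unit 2A: $168,075 | Unit 5A: $224,275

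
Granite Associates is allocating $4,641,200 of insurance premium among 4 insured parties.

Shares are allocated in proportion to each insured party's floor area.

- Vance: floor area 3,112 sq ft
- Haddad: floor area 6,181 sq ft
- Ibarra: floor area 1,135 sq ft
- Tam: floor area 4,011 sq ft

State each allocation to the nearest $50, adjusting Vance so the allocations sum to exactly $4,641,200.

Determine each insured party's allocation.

Total floor area = 14,439.
Pro-rata amounts: Vance 3,112/14,439 × $4,641,200 = 1,000,305.73; Haddad 6,181/14,439 × $4,641,200 = 1,986,789.75; Ibarra 1,135/14,439 × $4,641,200 = 364,828.73; Tam 4,011/14,439 × $4,641,200 = 1,289,275.79.
After rounding ($50): Vance $1,000,300; Haddad $1,986,800; Ibarra $364,850; Tam $1,289,300. Sum = $4,641,250.
Difference $4,641,200 − $4,641,250 = −$50 applied to Vance: Vance becomes $1,000,250.

Vance: $1,000,250 | Haddad: $1,986,800 | Ibarra: $364,850 | Tam: $1,289,300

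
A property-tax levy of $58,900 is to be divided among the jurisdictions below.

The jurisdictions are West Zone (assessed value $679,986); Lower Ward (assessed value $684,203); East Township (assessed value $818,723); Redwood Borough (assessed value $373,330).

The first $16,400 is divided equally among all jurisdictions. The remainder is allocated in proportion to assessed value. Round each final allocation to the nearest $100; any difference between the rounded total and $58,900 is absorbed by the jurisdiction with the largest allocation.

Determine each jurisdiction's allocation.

West Zone: $15,400; Lower Ward: $15,500; East Township: $17,700; Redwood Borough: $10,300

$16,400 shared equally gives $4,100 per jurisdiction.
Remainder $42,500 by assessed value (total 2,556,242): West Zone 11,305.43 → $11,300; Lower Ward 11,375.54 → $11,400; East Township 13,612.06 → $13,600; Redwood Borough 6,206.97 → $6,200.
Totals: West Zone $4,100 + $11,300 = $15,400; Lower Ward $4,100 + $11,400 = $15,500; East Township $4,100 + $13,600 = $17,700; Redwood Borough $4,100 + $6,200 = $10,300.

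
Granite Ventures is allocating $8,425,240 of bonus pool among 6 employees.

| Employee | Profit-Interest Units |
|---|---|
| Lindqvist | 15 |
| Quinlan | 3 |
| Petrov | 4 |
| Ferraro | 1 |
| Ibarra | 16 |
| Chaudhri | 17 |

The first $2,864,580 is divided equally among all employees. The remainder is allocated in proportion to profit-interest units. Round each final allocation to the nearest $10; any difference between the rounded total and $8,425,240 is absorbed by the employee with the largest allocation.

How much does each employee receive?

Lindqvist: $1,966,890; Quinlan: $775,320; Petrov: $874,620; Ferraro: $576,730; Ibarra: $2,066,190; Chaudhri: $2,165,490

$2,864,580 shared equally gives $477,430 per employee.
Remainder $5,560,660 by profit-interest units (total 56): Lindqvist 1,489,462.50 → $1,489,460; Quinlan 297,892.50 → $297,890; Petrov 397,190.00 → $397,190; Ferraro 99,297.50 → $99,300; Ibarra 1,588,760.00 → $1,588,760; Chaudhri 1,688,057.50 → $1,688,060.
Totals: Lindqvist $477,430 + $1,489,460 = $1,966,890; Quinlan $477,430 + $297,890 = $775,320; Petrov $477,430 + $397,190 = $874,620; Ferraro $477,430 + $99,300 = $576,730; Ibarra $477,430 + $1,588,760 = $2,066,190; Chaudhri $477,430 + $1,688,060 = $2,165,490.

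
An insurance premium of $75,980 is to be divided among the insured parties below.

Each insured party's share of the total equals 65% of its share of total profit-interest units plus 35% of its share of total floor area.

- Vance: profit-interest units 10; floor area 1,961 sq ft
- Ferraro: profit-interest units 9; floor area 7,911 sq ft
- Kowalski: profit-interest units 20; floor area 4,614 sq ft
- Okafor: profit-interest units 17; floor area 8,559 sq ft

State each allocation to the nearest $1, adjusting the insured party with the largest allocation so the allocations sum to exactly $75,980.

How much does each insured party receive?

Totals — profit-interest units 56, floor area 23,045.
Combined weights (65% profit-interest units + 35% floor area): Vance 0.1459; Ferraro 0.2246; Kowalski 0.3022; Okafor 0.3273.
Proportional shares: Vance 11,082.02; Ferraro 17,066.17; Kowalski 22,962.58; Okafor 24,869.22.
After rounding ($1): Vance $11,082; Ferraro $17,066; Kowalski $22,963; Okafor $24,869. Sum = $75,980.
Sum already equals the total — no adjustment.

Vance: $11,082 · Ferraro: $17,066 · Kowalski: $22,963 · Okafor: $24,869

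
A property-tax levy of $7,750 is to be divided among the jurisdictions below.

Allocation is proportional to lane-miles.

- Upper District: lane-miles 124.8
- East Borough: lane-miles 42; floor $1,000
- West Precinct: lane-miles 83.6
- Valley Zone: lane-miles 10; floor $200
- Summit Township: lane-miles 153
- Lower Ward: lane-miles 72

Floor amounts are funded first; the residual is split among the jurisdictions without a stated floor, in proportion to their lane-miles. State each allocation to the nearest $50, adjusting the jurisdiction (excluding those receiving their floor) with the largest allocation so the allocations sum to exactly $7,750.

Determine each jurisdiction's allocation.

Upper District: $1,900 | East Borough: $1,000 | West Precinct: $1,250 | Valley Zone: $200 | Summit Township: $2,300 | Lower Ward: $1,100

Minimums first: East Borough $1,000; Valley Zone $200. Remaining pool $6,550.
Remaining pool split over remaining lane-miles 433.4: Upper District 1,886.11 → $1,900; West Precinct 1,263.45 → $1,250; Summit Township 2,312.30 → $2,300; Lower Ward 1,088.14 → $1,100.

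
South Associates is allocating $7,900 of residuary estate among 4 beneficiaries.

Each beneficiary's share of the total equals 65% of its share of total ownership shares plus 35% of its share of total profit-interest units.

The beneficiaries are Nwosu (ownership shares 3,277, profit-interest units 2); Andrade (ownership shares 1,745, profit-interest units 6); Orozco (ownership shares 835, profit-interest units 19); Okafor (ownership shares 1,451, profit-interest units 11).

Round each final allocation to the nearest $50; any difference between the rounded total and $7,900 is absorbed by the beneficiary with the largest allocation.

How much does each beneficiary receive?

Totals — ownership shares 7,308, profit-interest units 38.
Blended shares (65% ownership shares + 35% profit-interest units): Nwosu 0.3099; Andrade 0.2105; Orozco 0.2493; Okafor 0.2304.
Proportional shares: Nwosu 2,448.13; Andrade 1,662.71; Orozco 1,969.22; Okafor 1,819.95.
After rounding ($50): Nwosu $2,450; Andrade $1,650; Orozco $1,950; Okafor $1,800. Sum = $7,850.
Difference $7,900 − $7,850 = +$50 applied to largest allocation (Nwosu): Nwosu becomes $2,500.

Nwosu: $2,500; Andrade: $1,650; Orozco: $1,950; Okafor: $1,800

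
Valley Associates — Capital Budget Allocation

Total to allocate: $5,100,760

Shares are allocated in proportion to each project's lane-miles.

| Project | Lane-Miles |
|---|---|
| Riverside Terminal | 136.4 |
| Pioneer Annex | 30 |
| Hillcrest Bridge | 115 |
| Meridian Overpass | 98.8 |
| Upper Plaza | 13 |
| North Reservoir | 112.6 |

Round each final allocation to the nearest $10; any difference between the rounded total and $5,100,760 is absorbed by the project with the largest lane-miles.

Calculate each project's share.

Sum of lane-miles: 136.4 + 30 + 115 + 98.8 + 13 + 112.6 = 505.8.
Unrounded shares: Riverside Terminal 1,375,531.17; Pioneer Annex 302,536.18; Hillcrest Bridge 1,159,722.02; Meridian Overpass 996,352.49; Upper Plaza 131,099.01; North Reservoir 1,135,519.13.
After rounding ($10): Riverside Terminal $1,375,530; Pioneer Annex $302,540; Hillcrest Bridge $1,159,720; Meridian Overpass $996,350; Upper Plaza $131,100; North Reservoir $1,135,520. Sum = $5,100,760.
No rounding difference to absorb.

Riverside Terminal: $1,375,530 | Pioneer Annex: $302,540 | Hillcrest Bridge: $1,159,720 | Meridian Overpass: $996,350 | Upper Plaza: $131,100 | North Reservoir: $1,135,520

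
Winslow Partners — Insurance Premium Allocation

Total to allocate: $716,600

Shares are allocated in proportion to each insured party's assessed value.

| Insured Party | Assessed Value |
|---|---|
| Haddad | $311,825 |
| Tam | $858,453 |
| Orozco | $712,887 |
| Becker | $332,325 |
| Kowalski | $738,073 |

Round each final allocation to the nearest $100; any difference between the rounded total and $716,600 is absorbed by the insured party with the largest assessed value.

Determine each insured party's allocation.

Haddad: $75,700 | Tam: $208,200 | Orozco: $173,000 | Becker: $80,600 | Kowalski: $179,100

Combined assessed value = 2,953,563.
Proportional shares: Haddad 311,825/2,953,563 × $716,600 = 75,655.67; Tam 858,453/2,953,563 × $716,600 = 208,279.77; Orozco 712,887/2,953,563 × $716,600 = 172,962.22; Becker 332,325/2,953,563 × $716,600 = 80,629.43; Kowalski 738,073/2,953,563 × $716,600 = 179,072.91.
After rounding ($100): Haddad $75,700; Tam $208,300; Orozco $173,000; Becker $80,600; Kowalski $179,100. Sum = $716,700.
Difference $716,600 − $716,700 = −$100 applied to largest assessed value (Tam): Tam becomes $208,200.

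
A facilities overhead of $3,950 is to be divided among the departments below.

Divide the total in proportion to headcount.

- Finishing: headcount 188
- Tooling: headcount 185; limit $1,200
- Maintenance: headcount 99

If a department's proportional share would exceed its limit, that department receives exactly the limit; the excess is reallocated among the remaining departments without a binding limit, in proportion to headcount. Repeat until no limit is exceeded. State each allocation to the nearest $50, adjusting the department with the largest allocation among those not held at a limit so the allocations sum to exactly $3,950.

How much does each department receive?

Finishing: $1,800 · Tooling: $1,200 · Maintenance: $950

Sum of headcount: 472.
Pro-rata shares before constraints: Finishing 1,573.31; Tooling 1,548.20; Maintenance 828.50.
Capped: Tooling ($1,200); balance $2,750 reallocated over remaining headcount 287.
Remaining shares: Finishing 1,801.39 → $1,800; Maintenance 948.61 → $950.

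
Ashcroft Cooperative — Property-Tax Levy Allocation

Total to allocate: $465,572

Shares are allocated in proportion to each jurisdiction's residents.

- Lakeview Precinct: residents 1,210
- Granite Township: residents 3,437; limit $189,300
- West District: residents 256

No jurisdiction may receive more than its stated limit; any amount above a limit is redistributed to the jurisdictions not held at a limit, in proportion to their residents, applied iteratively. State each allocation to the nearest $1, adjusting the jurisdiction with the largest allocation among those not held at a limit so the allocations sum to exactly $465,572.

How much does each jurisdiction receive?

Sum of residents: 4,903.
Proportional shares (ignoring caps): Lakeview Precinct 114,897.43; Granite Township 326,365.69; West District 24,308.88.
Capped: Granite Township ($189,300); residual $276,272 reallocated over remaining residents 1,466.
Redistributed shares: Lakeview Precinct 228,028.05 → $228,028; West District 48,243.95 → $48,244.

Lakeview Precinct: $228,028 | Granite Township: $189,300 | West District: $48,244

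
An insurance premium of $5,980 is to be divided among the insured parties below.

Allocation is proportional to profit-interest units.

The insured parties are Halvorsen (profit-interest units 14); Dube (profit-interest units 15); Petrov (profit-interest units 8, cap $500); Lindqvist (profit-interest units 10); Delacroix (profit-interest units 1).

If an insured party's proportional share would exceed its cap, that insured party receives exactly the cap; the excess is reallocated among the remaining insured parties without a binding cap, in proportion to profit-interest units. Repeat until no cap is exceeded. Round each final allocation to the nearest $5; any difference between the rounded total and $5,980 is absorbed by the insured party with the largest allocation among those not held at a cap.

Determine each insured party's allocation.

Sum of profit-interest units: 48.
Unconstrained shares: Halvorsen 1,744.17; Dube 1,868.75; Petrov 996.67; Lindqvist 1,245.83; Delacroix 124.58.
Held at cap: Petrov ($500); remaining pool $5,480 reallocated over remaining profit-interest units 40.
Redistributed shares: Halvorsen 1,918.00 → $1,920; Dube 2,055.00 → $2,055; Lindqvist 1,370.00 → $1,370; Delacroix 137.00 → $135.

Halvorsen: $1,920 | Dube: $2,055 | Petrov: $500 | Lindqvist: $1,370 | Delacroix: $135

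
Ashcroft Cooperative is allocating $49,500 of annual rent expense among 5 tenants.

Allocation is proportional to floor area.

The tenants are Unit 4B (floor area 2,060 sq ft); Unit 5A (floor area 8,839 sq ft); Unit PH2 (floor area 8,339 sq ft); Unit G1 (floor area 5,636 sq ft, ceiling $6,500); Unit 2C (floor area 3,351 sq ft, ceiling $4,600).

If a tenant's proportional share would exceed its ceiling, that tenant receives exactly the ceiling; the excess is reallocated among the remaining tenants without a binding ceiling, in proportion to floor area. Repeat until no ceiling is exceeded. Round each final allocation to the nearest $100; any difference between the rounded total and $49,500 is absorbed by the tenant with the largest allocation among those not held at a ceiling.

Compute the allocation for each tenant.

Sum of floor area: 28,225.
Proportional shares (ignoring caps): Unit 4B 3,612.75; Unit 5A 15,501.52; Unit PH2 14,624.64; Unit G1 9,884.22; Unit 2C 5,876.86.
Held at cap: Unit G1 ($6,500), Unit 2C ($4,600); remaining pool $38,400 reallocated over remaining floor area 19,238.
Redistributed shares: Unit 4B 4,111.86 → $4,100; Unit 5A 17,643.08 → $17,600; Unit PH2 16,645.06 → $16,600.
Rounding difference +$100 applied to Unit 5A → $17,700.

Unit 4B: $4,100; Unit 5A: $17,700; Unit PH2: $16,600; Unit G1: $6,500; Unit 2C: $4,600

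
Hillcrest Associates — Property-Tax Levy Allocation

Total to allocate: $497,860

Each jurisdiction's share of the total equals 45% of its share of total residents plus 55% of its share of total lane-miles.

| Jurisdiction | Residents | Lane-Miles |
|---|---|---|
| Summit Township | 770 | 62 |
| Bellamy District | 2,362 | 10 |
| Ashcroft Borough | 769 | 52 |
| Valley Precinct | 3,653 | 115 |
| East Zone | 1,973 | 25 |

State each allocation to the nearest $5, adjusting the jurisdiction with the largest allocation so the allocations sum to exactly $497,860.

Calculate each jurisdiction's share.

Totals — residents 9,527, lane-miles 264.
Composite weights (45% residents + 55% lane-miles): Summit Township 0.1655; Bellamy District 0.1324; Ashcroft Borough 0.1447; Valley Precinct 0.4121; East Zone 0.1453.
Pro-rata amounts: Summit Township 82,414.24; Bellamy District 65,916.89; Ashcroft Borough 72,018.64; Valley Precinct 205,182.93; East Zone 72,327.29.
Rounded to nearest $5: Summit Township $82,415; Bellamy District $65,915; Ashcroft Borough $72,020; Valley Precinct $205,185; East Zone $72,325. Sum = $497,860.
Rounded total matches; no reconciliation needed.

Summit Township: $82,415 · Bellamy District: $65,915 · Ashcroft Borough: $72,020 · Valley Precinct: $205,185 · East Zone: $72,325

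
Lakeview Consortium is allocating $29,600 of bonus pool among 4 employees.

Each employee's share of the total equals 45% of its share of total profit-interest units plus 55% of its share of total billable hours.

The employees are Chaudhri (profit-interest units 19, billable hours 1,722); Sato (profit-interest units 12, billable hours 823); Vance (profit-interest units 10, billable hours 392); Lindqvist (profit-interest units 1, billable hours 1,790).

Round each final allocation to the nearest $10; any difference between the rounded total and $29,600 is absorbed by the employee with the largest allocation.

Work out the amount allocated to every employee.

Chaudhri: $11,960; Sato: $6,640; Vance: $4,520; Lindqvist: $6,480

Totals — profit-interest units 42, billable hours 4,727.
Composite weights (45% profit-interest units + 55% billable hours): Chaudhri 0.4039; Sato 0.2243; Vance 0.1528; Lindqvist 0.2190.
Unrounded shares: Chaudhri 11,956.36; Sato 6,640.16; Vance 4,521.49; Lindqvist 6,481.98.
After rounding ($10): Chaudhri $11,960; Sato $6,640; Vance $4,520; Lindqvist $6,480. Sum = $29,600.
Sum already equals the total — no adjustment.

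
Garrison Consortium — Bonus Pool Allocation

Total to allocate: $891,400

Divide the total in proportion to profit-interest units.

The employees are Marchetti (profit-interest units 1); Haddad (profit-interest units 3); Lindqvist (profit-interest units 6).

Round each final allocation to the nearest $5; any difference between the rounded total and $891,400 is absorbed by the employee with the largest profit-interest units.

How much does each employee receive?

Profit-interest units total: 1 + 3 + 6 = 10.
Proportional shares: Marchetti 89,140.00; Haddad 267,420.00; Lindqvist 534,840.00.
Rounded to nearest $5: Marchetti $89,140; Haddad $267,420; Lindqvist $534,840. Sum = $891,400.
Rounded total matches; no reconciliation needed.

Marchetti: $89,140; Haddad: $267,420; Lindqvist: $534,840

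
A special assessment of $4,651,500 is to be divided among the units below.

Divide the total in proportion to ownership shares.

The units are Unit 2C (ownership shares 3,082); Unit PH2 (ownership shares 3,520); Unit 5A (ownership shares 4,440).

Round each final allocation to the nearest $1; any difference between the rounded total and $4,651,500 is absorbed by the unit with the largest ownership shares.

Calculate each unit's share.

Unit 2C: $1,298,309 · Unit PH2: $1,482,818 · Unit 5A: $1,870,373

Combined ownership shares = 3,082 + 3,520 + 4,440 = 11,042.
Unrounded shares: Unit 2C 1,298,308.55; Unit PH2 1,482,818.33; Unit 5A 1,870,373.12.
After rounding ($1): Unit 2C $1,298,309; Unit PH2 $1,482,818; Unit 5A $1,870,373. Sum = $4,651,500.
Sum already equals the total — no adjustment.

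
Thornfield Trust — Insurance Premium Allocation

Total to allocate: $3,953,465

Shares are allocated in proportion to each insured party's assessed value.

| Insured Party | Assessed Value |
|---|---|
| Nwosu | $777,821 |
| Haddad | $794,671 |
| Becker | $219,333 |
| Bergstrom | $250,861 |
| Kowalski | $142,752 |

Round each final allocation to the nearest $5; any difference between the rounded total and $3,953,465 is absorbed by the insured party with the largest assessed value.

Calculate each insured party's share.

Total assessed value = 2,185,438.
Raw shares: Nwosu 777,821/2,185,438 × $3,953,465 = 1,407,080.91; Haddad 794,671/2,185,438 × $3,953,465 = 1,437,562.62; Becker 219,333/2,185,438 × $3,953,465 = 396,774.17; Bergstrom 250,861/2,185,438 × $3,953,465 = 453,808.43; Kowalski 142,752/2,185,438 × $3,953,465 = 258,238.87.
After rounding ($5): Nwosu $1,407,080; Haddad $1,437,565; Becker $396,775; Bergstrom $453,810; Kowalski $258,240. Sum = $3,953,470.
Difference $3,953,465 − $3,953,470 = −$5 applied to largest assessed value (Haddad): Haddad becomes $1,437,560.

Nwosu: $1,407,080 · Haddad: $1,437,560 · Becker: $396,775 · Bergstrom: $453,810 · Kowalski: $258,240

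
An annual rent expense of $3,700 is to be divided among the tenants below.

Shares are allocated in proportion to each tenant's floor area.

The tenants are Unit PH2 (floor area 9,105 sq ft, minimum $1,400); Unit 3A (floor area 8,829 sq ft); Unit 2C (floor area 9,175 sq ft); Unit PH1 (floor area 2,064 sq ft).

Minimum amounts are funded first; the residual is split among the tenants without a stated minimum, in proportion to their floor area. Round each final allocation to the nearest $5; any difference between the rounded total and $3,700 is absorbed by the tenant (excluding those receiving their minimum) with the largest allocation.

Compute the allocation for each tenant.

Unit PH2: $1,400 | Unit 3A: $1,010 | Unit 2C: $1,055 | Unit PH1: $235

Guaranteed amounts: Unit PH2 $1,400. Remaining pool $2,300.
Remaining pool split over remaining floor area 20,068: Unit 3A 1,011.89 → $1,010; Unit 2C 1,051.55 → $1,050; Unit PH1 236.56 → $235.
Rounding difference +$5 applied to Unit 2C → $1,055.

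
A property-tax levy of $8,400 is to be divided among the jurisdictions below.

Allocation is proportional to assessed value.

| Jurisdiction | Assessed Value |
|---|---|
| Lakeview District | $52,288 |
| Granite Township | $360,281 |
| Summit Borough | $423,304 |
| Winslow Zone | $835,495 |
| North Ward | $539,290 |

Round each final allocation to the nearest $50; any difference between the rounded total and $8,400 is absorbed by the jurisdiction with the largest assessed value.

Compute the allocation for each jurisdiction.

Lakeview District: $200 · Granite Township: $1,350 · Summit Borough: $1,600 · Winslow Zone: $3,200 · North Ward: $2,050

Assessed value total: 52,288 + 360,281 + 423,304 + 835,495 + 539,290 = 2,210,658.
Proportional shares: Lakeview District 198.68; Granite Township 1,368.99; Summit Borough 1,608.46; Winslow Zone 3,174.69; North Ward 2,049.18.
After rounding ($50): Lakeview District $200; Granite Township $1,350; Summit Borough $1,600; Winslow Zone $3,150; North Ward $2,050. Sum = $8,350.
Difference $8,400 − $8,350 = +$50 applied to largest assessed value (Winslow Zone): Winslow Zone becomes $3,200.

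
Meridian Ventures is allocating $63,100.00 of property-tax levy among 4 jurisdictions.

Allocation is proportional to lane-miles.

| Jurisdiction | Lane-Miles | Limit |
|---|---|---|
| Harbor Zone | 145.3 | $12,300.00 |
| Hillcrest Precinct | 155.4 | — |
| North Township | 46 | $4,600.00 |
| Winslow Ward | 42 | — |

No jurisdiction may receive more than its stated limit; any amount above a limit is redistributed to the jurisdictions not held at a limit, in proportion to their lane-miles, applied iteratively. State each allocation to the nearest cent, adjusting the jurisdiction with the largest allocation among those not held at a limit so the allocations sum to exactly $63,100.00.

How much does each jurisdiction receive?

Harbor Zone: $12,300.00 · Hillcrest Precinct: $36,370.21 · North Township: $4,600.00 · Winslow Ward: $9,829.79

Combined lane-miles = 388.7.
Pro-rata shares before constraints: Harbor Zone 23,587.4196; Hillcrest Precinct 25,227.0131; North Township 7,467.4556; Winslow Ward 6,818.1117.
Capped: Harbor Zone ($12,300.00), North Township ($4,600.00); balance $46,200.00 reallocated over remaining lane-miles 197.4.
Redistributed shares: Hillcrest Precinct 36,370.2128 → $36,370.21; Winslow Ward 9,829.7872 → $9,829.79.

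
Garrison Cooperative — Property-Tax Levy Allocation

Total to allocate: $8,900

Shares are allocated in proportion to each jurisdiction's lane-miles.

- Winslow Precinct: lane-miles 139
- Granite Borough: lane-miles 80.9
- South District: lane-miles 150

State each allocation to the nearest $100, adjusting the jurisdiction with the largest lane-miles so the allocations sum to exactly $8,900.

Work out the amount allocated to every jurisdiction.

Winslow Precinct: $3,300 · Granite Borough: $1,900 · South District: $3,700

Total lane-miles = 369.9.
Pro-rata amounts: Winslow Precinct 139/369.9 × $8,900 = 3,344.42; Granite Borough 80.9/369.9 × $8,900 = 1,946.50; South District 150/369.9 × $8,900 = 3,609.08.
At nearest $100: Winslow Precinct $3,300; Granite Borough $1,900; South District $3,600. Sum = $8,800.
Difference $8,900 − $8,800 = +$100 applied to largest lane-miles (South District): South District becomes $3,700.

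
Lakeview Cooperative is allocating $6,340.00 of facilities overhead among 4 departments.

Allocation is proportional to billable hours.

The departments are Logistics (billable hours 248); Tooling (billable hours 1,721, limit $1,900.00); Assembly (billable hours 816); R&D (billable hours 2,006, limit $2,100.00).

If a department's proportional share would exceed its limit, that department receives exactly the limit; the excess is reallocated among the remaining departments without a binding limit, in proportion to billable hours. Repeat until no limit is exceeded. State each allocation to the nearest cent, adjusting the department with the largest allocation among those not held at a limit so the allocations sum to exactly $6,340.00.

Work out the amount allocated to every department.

Combined billable hours = 4,791.
Pro-rata shares before constraints: Logistics 328.1820; Tooling 2,277.4243; Assembly 1,079.8247; R&D 2,654.5690.
Held at cap: Tooling ($1,900.00), R&D ($2,100.00); remaining pool $2,340.00 reallocated over remaining billable hours 1,064.
Redistributed shares: Logistics 545.4135 → $545.41; Assembly 1,794.5865 → $1,794.59.

Logistics: $545.41; Tooling: $1,900.00; Assembly: $1,794.59; R&D: $2,100.00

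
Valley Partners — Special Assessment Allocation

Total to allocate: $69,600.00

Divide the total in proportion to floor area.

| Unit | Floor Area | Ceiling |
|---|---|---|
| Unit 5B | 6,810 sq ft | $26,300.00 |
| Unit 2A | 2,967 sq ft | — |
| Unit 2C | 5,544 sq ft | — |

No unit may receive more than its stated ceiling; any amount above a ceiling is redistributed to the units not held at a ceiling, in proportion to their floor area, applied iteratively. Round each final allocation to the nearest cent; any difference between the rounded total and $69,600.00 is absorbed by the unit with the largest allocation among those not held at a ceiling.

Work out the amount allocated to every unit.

Unit 5B: $26,300.00; Unit 2A: $15,094.71; Unit 2C: $28,205.29

Combined floor area = 15,321.
Unconstrained shares: Unit 5B 30,936.3619; Unit 2A 13,478.4414; Unit 2C 25,185.1968.
Cap binds for Unit 5B ($26,300.00); remaining pool $43,300.00 reallocated over remaining floor area 8,511.
Shares after redistribution: Unit 2A 15,094.7127 → $15,094.71; Unit 2C 28,205.2873 → $28,205.29.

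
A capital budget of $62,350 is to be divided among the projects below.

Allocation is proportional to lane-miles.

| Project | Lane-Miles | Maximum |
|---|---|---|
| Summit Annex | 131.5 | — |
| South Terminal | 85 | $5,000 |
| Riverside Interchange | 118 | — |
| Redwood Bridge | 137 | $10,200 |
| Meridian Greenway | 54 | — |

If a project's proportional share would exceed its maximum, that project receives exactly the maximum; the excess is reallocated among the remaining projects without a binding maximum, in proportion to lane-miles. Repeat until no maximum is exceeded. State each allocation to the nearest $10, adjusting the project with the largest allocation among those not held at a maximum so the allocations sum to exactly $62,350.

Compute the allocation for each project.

Lane-miles total: 525.5.
Unconstrained shares: Summit Annex 15,602.33; South Terminal 10,085.16; Riverside Interchange 14,000.57; Redwood Bridge 16,254.90; Meridian Greenway 6,407.04.
Cap binds for South Terminal ($5,000), Redwood Bridge ($10,200); remaining pool $47,150 reallocated over remaining lane-miles 303.5.
Redistributed shares: Summit Annex 20,429.08 → $20,430; Riverside Interchange 18,331.80 → $18,330; Meridian Greenway 8,389.13 → $8,390.

Summit Annex: $20,430; South Terminal: $5,000; Riverside Interchange: $18,330; Redwood Bridge: $10,200; Meridian Greenway: $8,390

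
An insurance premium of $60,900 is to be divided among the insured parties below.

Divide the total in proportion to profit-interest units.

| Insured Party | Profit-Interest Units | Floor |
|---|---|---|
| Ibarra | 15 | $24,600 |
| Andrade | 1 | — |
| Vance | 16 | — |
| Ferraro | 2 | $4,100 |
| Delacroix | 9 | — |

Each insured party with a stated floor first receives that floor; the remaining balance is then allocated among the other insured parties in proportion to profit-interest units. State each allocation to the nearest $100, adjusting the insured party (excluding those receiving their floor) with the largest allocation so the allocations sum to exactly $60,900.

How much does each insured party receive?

Fund the minimums — Ibarra $24,600; Ferraro $4,100. Balance $32,200.
Balance split over remaining profit-interest units 26: Andrade 1,238.46 → $1,200; Vance 19,815.38 → $19,800; Delacroix 11,146.15 → $11,100.
Rounding difference +$100 applied to Vance → $19,900.

Ibarra: $24,600; Andrade: $1,200; Vance: $19,900; Ferraro: $4,100; Delacroix: $11,100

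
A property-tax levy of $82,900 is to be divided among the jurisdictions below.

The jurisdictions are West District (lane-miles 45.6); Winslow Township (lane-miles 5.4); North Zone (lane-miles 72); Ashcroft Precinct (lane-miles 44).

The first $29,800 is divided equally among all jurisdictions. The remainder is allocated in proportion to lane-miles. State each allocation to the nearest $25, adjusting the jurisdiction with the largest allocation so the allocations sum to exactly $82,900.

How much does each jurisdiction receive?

West District: $21,950 · Winslow Township: $9,175 · North Zone: $30,325 · Ashcroft Precinct: $21,450

Equal tier: $29,800 ÷ 4 = $7,450 apiece.
Remainder $53,100 by lane-miles (total 167): West District 14,499.16 → $14,500; Winslow Township 1,717.01 → $1,725; North Zone 22,893.41 → $22,900; Ashcroft Precinct 13,990.42 → $14,000.
Rounding difference −$25 on remainder applied to North Zone.
Totals: West District $7,450 + $14,500 = $21,950; Winslow Township $7,450 + $1,725 = $9,175; North Zone $7,450 + $22,875 = $30,325; Ashcroft Precinct $7,450 + $14,000 = $21,450.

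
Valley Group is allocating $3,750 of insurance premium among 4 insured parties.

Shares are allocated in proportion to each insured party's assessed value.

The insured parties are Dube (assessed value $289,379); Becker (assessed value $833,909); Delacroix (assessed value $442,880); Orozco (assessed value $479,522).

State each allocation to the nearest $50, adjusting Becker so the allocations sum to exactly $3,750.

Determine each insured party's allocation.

Dube: $550 | Becker: $1,500 | Delacroix: $800 | Orozco: $900

Total assessed value = 2,045,690.
Proportional shares: Dube 289,379/2,045,690 × $3,750 = 530.47; Becker 833,909/2,045,690 × $3,750 = 1,528.66; Delacroix 442,880/2,045,690 × $3,750 = 811.85; Orozco 479,522/2,045,690 × $3,750 = 879.02.
Rounded to nearest $50: Dube $550; Becker $1,550; Delacroix $800; Orozco $900. Sum = $3,800.
Difference $3,750 − $3,800 = −$50 applied to Becker: Becker becomes $1,500.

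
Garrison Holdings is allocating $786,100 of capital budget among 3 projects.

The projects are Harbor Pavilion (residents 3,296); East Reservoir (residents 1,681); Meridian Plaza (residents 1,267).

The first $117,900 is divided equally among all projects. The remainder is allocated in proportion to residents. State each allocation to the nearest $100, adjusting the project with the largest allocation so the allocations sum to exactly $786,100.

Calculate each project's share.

Harbor Pavilion: $392,000 · East Reservoir: $219,200 · Meridian Plaza: $174,900

$117,900 shared equally gives $39,300 per project.
Remainder $668,200 by residents (total 6,244): Harbor Pavilion 352,720.56 → $352,700; East Reservoir 179,891.77 → $179,900; Meridian Plaza 135,587.67 → $135,600.
Totals: Harbor Pavilion $39,300 + $352,700 = $392,000; East Reservoir $39,300 + $179,900 = $219,200; Meridian Plaza $39,300 + $135,600 = $174,900.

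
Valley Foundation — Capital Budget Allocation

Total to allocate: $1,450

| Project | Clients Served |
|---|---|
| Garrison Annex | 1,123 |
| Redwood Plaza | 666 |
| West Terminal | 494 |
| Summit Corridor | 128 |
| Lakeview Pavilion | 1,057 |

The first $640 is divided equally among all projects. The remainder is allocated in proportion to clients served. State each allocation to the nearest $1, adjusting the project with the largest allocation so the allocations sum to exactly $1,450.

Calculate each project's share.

Garrison Annex: $390 | Redwood Plaza: $284 | West Terminal: $243 | Summit Corridor: $158 | Lakeview Pavilion: $375

$640 shared equally gives $128 per project.
Remainder $810 by clients served (total 3,468): Garrison Annex 262.29 → $262; Redwood Plaza 155.55 → $156; West Terminal 115.38 → $115; Summit Corridor 29.90 → $30; Lakeview Pavilion 246.88 → $247.
Totals: Garrison Annex $128 + $262 = $390; Redwood Plaza $128 + $156 = $284; West Terminal $128 + $115 = $243; Summit Corridor $128 + $30 = $158; Lakeview Pavilion $128 + $247 = $375.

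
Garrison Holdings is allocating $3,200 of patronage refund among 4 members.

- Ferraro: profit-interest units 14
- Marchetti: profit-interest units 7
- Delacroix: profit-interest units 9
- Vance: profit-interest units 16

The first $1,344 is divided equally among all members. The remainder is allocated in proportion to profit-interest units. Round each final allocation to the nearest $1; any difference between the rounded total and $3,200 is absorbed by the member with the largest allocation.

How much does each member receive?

First tranche $1,344 split equally: $336 each.
Remainder $1,856 by profit-interest units (total 46): Ferraro 564.87 → $565; Marchetti 282.43 → $282; Delacroix 363.13 → $363; Vance 645.57 → $646.
Totals: Ferraro $336 + $565 = $901; Marchetti $336 + $282 = $618; Delacroix $336 + $363 = $699; Vance $336 + $646 = $982.

Ferraro: $901 | Marchetti: $618 | Delacroix: $699 | Vance: $982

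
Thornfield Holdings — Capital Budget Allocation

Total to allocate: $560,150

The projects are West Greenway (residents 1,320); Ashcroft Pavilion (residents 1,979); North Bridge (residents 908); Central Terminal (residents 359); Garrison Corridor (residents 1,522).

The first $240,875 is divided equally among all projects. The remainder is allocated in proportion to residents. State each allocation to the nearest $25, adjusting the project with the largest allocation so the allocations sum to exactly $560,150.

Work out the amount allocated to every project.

Equal tier: $240,875 ÷ 5 = $48,175 apiece.
Remainder $319,275 by residents (total 6,088): West Greenway 69,225.20 → $69,225; Ashcroft Pavilion 103,785.35 → $103,775; North Bridge 47,618.54 → $47,625; Central Terminal 18,827.16 → $18,825; Garrison Corridor 79,818.75 → $79,825.
Totals: West Greenway $48,175 + $69,225 = $117,400; Ashcroft Pavilion $48,175 + $103,775 = $151,950; North Bridge $48,175 + $47,625 = $95,800; Central Terminal $48,175 + $18,825 = $67,000; Garrison Corridor $48,175 + $79,825 = $128,000.

West Greenway: $117,400 · Ashcroft Pavilion: $151,950 · North Bridge: $95,800 · Central Terminal: $67,000 · Garrison Corridor: $128,000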